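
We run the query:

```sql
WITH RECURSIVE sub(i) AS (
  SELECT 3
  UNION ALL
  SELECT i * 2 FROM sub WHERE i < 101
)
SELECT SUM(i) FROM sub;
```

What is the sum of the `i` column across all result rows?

381

Base: i=3.
Iteration 1: 3 < 101 holds -> i = 3 * 2 = 6.
Iteration 2: 6 < 101 holds -> i = 6 * 2 = 12.
Iteration 3: 12 < 101 holds -> i = 12 * 2 = 24.
Iteration 4: 24 < 101 holds -> i = 24 * 2 = 48.
Iteration 5: 48 < 101 holds -> i = 48 * 2 = 96.
Iteration 6: 96 < 101 holds -> i = 96 * 2 = 192.
Iteration 7: 192 < 101 fails; recursion stops.
SUM(i) = 3 + 6 + 12 + 24 + 48 + 96 + 192 = 381.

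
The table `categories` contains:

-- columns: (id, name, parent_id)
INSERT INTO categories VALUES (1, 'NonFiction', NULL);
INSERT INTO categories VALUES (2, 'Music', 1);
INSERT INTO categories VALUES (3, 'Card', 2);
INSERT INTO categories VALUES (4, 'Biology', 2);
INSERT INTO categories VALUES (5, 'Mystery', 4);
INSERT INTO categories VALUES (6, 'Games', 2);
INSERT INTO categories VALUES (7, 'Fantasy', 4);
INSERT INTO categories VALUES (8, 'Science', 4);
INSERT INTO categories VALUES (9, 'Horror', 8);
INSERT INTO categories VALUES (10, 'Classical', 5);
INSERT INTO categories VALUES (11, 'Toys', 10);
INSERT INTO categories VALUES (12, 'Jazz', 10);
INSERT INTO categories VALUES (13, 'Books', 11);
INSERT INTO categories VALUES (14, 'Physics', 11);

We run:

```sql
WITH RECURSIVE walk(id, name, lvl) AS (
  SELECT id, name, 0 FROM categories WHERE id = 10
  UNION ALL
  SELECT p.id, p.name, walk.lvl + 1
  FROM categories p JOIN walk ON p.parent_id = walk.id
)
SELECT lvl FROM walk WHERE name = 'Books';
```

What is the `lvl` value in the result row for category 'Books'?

Base: id=10 (Classical) at lvl 0.
Iteration 1: rows with parent_id in {10} -> Toys (id 11, lvl 1), Jazz (id 12, lvl 1).
Iteration 2: rows with parent_id in {11,12} -> Books (id 13, lvl 2), Physics (id 14, lvl 2).
Iteration 3: no rows with parent_id in {13,14}; recursion stops.

2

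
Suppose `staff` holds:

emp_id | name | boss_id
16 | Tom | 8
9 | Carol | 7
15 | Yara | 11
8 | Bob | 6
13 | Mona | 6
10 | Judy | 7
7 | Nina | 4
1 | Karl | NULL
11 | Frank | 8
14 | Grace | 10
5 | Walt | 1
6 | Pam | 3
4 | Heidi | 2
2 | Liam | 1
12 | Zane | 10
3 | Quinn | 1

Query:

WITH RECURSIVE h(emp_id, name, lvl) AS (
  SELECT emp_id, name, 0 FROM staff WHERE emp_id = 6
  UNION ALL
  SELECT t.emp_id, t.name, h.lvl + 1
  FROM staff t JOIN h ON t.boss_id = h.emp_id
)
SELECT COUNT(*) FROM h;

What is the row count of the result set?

Base: emp_id=6 (Pam) at lvl 0.
Iteration 1: rows with boss_id in {6} -> Bob (id 8, lvl 1), Mona (id 13, lvl 1).
Iteration 2: rows with boss_id in {8,13} -> Frank (id 11, lvl 2), Tom (id 16, lvl 2).
Iteration 3: rows with boss_id in {11,16} -> Yara (id 15, lvl 3).
Iteration 4: no rows with boss_id in {15}; recursion stops.
Total rows emitted: 6.

6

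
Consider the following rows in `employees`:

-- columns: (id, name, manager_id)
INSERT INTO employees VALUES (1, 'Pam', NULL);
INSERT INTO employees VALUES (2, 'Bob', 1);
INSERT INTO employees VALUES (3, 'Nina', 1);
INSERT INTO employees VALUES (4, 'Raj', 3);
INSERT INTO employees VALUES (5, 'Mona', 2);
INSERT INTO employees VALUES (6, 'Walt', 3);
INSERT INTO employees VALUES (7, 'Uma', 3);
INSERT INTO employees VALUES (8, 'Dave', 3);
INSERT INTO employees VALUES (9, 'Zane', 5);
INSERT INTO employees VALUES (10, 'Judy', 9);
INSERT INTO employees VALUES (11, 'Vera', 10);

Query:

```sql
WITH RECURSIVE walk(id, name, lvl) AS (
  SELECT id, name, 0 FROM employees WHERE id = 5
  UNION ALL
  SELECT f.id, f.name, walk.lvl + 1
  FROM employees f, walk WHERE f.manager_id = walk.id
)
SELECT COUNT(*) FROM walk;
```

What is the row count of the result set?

Base: id=5 (Mona) at lvl 0.
Iteration 1: rows with manager_id in {5} -> Zane (id 9, lvl 1).
Iteration 2: rows with manager_id in {9} -> Judy (id 10, lvl 2).
Iteration 3: rows with manager_id in {10} -> Vera (id 11, lvl 3).
Iteration 4: no rows with manager_id in {11}; recursion stops.
Total rows emitted: 4.

4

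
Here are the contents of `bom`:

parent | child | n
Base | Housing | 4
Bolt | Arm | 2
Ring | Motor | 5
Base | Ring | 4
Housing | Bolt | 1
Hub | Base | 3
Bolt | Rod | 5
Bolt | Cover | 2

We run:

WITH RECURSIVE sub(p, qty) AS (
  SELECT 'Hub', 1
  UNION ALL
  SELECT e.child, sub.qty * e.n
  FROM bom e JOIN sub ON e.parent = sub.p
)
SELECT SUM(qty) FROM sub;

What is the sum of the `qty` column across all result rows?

Base: (Hub, qty=1).
Iteration 1: components of {Hub} -> Base = 1*3 = 3.
Iteration 2: components of {Base} -> Housing = 3*4 = 12, Ring = 3*4 = 12.
Iteration 3: components of {Housing,Ring} -> Bolt = 12*1 = 12, Motor = 12*5 = 60.
Iteration 4: components of {Bolt,Motor} -> Arm = 12*2 = 24, Cover = 12*2 = 24, Rod = 12*5 = 60.
Iteration 5: no further components; recursion stops.
SUM(qty) = 1 + 3 + 12 + 12 + 12 + 60 + 24 + 24 + 60 = 208.

208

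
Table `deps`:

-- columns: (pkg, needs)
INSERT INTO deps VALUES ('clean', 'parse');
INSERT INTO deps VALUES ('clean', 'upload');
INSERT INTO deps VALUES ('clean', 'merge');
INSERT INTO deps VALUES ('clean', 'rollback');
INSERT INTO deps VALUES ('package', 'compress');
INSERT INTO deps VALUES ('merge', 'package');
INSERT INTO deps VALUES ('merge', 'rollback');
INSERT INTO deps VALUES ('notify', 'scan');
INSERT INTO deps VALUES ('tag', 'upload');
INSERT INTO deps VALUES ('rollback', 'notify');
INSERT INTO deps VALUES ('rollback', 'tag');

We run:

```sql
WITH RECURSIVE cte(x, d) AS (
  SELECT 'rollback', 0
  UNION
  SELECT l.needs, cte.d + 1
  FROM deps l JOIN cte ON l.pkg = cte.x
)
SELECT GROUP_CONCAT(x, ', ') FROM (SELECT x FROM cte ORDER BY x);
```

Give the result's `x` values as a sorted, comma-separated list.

Base: (rollback, d=0).
Iteration 1: edges from {rollback} -> (notify, d=1), (tag, d=1).
Iteration 2: edges from {notify,tag} -> (scan, d=2), (upload, d=2).
Iteration 3: no outgoing edges from {scan,upload}; recursion stops.

notify, rollback, scan, tag, upload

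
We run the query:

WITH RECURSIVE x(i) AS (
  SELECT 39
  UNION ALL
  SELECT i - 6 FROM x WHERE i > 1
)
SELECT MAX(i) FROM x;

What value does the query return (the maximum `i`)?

39

Base: i=39.
Iteration 1: 39 > 1 holds -> i = 39 - 6 = 33.
Iteration 2: 33 > 1 holds -> i = 33 - 6 = 27.
Iteration 3: 27 > 1 holds -> i = 27 - 6 = 21.
Iteration 4: 21 > 1 holds -> i = 21 - 6 = 15.
Iteration 5: 15 > 1 holds -> i = 15 - 6 = 9.
Iteration 6: 9 > 1 holds -> i = 9 - 6 = 3.
Iteration 7: 3 > 1 holds -> i = 3 - 6 = -3.
Iteration 8: -3 > 1 fails; recursion stops.
i values: 39, 33, 27, 21, 15, 9, 3, -3; the maximum is 39.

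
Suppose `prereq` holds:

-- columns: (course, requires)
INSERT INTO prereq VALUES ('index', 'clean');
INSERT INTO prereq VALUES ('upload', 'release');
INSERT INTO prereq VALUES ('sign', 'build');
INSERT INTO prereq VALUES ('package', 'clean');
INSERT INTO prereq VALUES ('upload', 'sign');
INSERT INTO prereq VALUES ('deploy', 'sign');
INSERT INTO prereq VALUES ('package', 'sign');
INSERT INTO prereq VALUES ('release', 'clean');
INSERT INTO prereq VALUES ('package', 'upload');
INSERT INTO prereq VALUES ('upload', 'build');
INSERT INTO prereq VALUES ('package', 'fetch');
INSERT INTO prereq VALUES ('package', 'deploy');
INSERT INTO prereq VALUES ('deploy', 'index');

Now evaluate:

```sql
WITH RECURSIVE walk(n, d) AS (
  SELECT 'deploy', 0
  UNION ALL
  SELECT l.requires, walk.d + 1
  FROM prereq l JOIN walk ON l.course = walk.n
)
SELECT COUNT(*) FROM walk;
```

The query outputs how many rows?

Base: (deploy, d=0).
Iteration 1: edges from {deploy} -> (index, d=1), (sign, d=1).
Iteration 2: edges from {index,sign} -> (build, d=2), (clean, d=2).
Iteration 3: no outgoing edges from {build,clean}; recursion stops.
Total rows emitted: 5.

5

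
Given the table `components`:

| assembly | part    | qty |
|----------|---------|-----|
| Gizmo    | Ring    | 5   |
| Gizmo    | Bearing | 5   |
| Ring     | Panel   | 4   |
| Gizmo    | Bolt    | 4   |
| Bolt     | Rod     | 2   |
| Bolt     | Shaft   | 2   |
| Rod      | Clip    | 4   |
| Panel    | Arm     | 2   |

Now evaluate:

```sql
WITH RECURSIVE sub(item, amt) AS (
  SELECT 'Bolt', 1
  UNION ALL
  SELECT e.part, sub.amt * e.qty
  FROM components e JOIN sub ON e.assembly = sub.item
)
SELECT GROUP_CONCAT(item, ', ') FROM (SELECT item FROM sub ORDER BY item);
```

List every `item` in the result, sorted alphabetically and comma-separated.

Base: (Bolt, amt=1).
Iteration 1: components of {Bolt} -> Rod = 1*2 = 2, Shaft = 1*2 = 2.
Iteration 2: components of {Rod,Shaft} -> Clip = 2*4 = 8.
Iteration 3: no further components; recursion stops.

Bolt, Clip, Rod, Shaft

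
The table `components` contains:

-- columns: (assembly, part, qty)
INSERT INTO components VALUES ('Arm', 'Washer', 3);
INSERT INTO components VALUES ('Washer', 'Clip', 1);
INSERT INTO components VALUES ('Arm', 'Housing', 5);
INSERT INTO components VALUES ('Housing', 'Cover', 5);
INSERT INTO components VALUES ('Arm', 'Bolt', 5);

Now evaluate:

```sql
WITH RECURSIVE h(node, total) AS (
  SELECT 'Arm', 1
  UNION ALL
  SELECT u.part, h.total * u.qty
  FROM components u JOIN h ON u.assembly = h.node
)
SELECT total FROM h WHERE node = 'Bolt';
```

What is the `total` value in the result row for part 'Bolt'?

5

Base: (Arm, total=1).
Iteration 1: components of {Arm} -> Bolt = 1*5 = 5, Housing = 1*5 = 5, Washer = 1*3 = 3.
Iteration 2: components of {Bolt,Housing,Washer} -> Clip = 3*1 = 3, Cover = 5*5 = 25.
Iteration 3: no further components; recursion stops.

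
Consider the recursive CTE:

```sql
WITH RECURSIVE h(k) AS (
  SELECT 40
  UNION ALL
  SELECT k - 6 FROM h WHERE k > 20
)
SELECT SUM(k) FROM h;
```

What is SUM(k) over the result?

Base: k=40.
Iteration 1: 40 > 20 holds -> k = 40 - 6 = 34.
Iteration 2: 34 > 20 holds -> k = 34 - 6 = 28.
Iteration 3: 28 > 20 holds -> k = 28 - 6 = 22.
Iteration 4: 22 > 20 holds -> k = 22 - 6 = 16.
Iteration 5: 16 > 20 fails; recursion stops.
SUM(k) = 40 + 34 + 28 + 22 + 16 = 140.

140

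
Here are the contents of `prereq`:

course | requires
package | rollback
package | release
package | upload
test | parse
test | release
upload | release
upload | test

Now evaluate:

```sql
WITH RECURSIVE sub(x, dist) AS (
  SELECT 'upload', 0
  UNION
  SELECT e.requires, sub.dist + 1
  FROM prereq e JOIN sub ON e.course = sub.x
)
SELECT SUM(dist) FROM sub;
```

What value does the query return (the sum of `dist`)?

Base: (upload, dist=0).
Iteration 1: edges from {upload} -> (release, dist=1), (test, dist=1).
Iteration 2: edges from {release,test} -> (parse, dist=2), (release, dist=2).
Iteration 3: no outgoing edges from {parse,release}; recursion stops.
SUM(dist) = 0 + 1 + 1 + 2 + 2 = 6.

6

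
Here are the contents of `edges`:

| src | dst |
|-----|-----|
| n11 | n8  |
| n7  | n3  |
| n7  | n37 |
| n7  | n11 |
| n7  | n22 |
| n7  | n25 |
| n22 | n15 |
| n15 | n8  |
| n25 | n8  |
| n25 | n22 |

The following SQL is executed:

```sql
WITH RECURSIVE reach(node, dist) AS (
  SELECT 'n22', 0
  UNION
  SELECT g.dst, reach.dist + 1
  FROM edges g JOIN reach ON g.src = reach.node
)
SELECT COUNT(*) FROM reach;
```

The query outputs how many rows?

3

Base: (n22, dist=0).
Iteration 1: edges from {n22} -> (n15, dist=1).
Iteration 2: edges from {n15} -> (n8, dist=2).
Iteration 3: no outgoing edges from {n8}; recursion stops.
Total rows emitted: 3.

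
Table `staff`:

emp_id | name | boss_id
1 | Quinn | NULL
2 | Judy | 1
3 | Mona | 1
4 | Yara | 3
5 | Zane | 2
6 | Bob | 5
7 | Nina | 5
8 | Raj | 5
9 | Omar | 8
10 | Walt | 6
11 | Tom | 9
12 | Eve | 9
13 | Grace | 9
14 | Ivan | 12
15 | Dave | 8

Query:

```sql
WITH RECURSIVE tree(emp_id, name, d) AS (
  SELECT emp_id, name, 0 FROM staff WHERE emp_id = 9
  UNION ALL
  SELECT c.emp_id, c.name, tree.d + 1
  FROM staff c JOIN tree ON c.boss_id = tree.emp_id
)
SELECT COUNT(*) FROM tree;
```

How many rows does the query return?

5

Base: emp_id=9 (Omar) at d 0.
Iteration 1: rows with boss_id in {9} -> Tom (id 11, d 1), Eve (id 12, d 1), Grace (id 13, d 1).
Iteration 2: rows with boss_id in {11,12,13} -> Ivan (id 14, d 2).
Iteration 3: no rows with boss_id in {14}; recursion stops.
Total rows emitted: 5.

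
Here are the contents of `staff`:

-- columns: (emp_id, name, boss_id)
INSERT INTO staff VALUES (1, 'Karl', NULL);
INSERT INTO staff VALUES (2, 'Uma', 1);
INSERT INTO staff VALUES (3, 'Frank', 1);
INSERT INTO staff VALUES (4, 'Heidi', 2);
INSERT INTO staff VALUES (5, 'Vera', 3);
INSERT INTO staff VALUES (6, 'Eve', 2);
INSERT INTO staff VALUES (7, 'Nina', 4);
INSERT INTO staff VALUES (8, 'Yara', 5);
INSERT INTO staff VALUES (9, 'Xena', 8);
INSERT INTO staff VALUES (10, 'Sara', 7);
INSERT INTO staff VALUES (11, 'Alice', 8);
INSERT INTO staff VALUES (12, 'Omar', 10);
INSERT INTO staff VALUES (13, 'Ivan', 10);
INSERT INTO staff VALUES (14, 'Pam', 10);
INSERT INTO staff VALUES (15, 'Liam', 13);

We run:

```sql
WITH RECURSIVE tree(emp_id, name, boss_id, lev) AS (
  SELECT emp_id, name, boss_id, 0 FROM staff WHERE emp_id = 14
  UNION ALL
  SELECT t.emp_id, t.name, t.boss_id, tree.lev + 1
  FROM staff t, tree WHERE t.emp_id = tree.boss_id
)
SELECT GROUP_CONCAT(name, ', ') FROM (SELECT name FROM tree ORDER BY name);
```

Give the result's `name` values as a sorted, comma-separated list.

Heidi, Karl, Nina, Pam, Sara, Uma

Base: emp_id=14 (Pam), boss_id=10, lev 0.
Iteration 1: join on emp_id=10 -> Sara (id 10, boss_id=7, lev 1).
Iteration 2: join on emp_id=7 -> Nina (id 7, boss_id=4, lev 2).
Iteration 3: join on emp_id=4 -> Heidi (id 4, boss_id=2, lev 3).
Iteration 4: join on emp_id=2 -> Uma (id 2, boss_id=1, lev 4).
Iteration 5: join on emp_id=1 -> Karl (id 1, boss_id=NULL, lev 5).
Iteration 6: boss_id is NULL; no match; recursion stops.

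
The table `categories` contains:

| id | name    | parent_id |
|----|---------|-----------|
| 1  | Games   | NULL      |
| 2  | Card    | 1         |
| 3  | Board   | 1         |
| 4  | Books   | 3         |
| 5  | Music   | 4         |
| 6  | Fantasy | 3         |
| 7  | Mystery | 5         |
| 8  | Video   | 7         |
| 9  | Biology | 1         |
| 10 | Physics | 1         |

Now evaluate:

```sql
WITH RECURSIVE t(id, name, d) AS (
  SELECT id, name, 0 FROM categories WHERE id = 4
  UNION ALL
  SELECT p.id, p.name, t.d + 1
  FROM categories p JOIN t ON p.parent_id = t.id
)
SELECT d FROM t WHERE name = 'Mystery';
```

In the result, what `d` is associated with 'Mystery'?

2

Base: id=4 (Books) at d 0.
Iteration 1: rows with parent_id in {4} -> Music (id 5, d 1).
Iteration 2: rows with parent_id in {5} -> Mystery (id 7, d 2).
Iteration 3: rows with parent_id in {7} -> Video (id 8, d 3).
Iteration 4: no rows with parent_id in {8}; recursion stops.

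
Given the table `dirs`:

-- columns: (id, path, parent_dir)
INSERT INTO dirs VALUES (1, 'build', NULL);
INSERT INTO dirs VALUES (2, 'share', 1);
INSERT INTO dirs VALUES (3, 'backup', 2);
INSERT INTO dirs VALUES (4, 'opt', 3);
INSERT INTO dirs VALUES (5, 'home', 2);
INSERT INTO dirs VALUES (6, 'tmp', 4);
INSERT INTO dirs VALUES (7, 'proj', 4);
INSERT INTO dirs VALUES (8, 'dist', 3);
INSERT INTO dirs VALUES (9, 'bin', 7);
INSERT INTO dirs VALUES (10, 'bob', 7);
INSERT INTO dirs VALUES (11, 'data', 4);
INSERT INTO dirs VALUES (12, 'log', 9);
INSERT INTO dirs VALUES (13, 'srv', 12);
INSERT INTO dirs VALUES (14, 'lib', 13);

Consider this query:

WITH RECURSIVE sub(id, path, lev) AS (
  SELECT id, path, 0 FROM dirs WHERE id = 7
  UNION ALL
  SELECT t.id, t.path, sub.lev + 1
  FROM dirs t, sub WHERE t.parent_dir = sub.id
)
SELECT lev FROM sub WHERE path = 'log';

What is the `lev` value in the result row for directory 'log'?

Base: id=7 (proj) at lev 0.
Iteration 1: rows with parent_dir in {7} -> bin (id 9, lev 1), bob (id 10, lev 1).
Iteration 2: rows with parent_dir in {9,10} -> log (id 12, lev 2).
Iteration 3: rows with parent_dir in {12} -> srv (id 13, lev 3).
Iteration 4: rows with parent_dir in {13} -> lib (id 14, lev 4).
Iteration 5: no rows with parent_dir in {14}; recursion stops.

2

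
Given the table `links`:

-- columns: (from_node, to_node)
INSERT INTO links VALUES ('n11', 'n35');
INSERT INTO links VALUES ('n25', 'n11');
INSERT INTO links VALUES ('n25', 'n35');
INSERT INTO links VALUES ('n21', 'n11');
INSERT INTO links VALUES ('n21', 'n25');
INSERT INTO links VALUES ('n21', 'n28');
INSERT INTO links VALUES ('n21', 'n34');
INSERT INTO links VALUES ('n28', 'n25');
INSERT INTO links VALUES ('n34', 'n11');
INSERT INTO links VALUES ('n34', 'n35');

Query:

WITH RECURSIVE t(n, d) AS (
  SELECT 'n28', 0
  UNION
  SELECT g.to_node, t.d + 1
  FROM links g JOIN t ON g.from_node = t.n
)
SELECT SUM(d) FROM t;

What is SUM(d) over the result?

8

Base: (n28, d=0).
Iteration 1: edges from {n28} -> (n25, d=1).
Iteration 2: edges from {n25} -> (n11, d=2), (n35, d=2).
Iteration 3: edges from {n11,n35} -> (n35, d=3).
Iteration 4: no outgoing edges from {n35}; recursion stops.
SUM(d) = 0 + 1 + 2 + 2 + 3 = 8.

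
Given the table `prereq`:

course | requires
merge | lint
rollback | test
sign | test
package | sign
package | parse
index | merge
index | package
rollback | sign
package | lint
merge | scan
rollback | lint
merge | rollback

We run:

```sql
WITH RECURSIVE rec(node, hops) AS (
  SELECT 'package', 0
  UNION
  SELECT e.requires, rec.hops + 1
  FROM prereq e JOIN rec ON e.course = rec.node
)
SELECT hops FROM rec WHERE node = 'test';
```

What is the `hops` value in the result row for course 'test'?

Base: (package, hops=0).
Iteration 1: edges from {package} -> (lint, hops=1), (parse, hops=1), (sign, hops=1).
Iteration 2: edges from {lint,parse,sign} -> (test, hops=2).
Iteration 3: no outgoing edges from {test}; recursion stops.

2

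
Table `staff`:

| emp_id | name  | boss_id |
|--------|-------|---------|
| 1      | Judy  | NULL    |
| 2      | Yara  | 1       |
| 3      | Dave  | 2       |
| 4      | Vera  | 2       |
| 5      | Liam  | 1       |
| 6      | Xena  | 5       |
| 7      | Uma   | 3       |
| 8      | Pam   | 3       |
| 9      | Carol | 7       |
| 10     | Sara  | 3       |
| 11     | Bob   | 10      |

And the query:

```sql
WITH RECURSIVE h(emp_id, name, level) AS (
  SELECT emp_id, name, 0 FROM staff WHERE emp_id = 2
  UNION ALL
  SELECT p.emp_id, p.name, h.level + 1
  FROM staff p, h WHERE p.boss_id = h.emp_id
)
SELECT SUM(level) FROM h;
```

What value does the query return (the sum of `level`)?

Base: emp_id=2 (Yara) at level 0.
Iteration 1: rows with boss_id in {2} -> Dave (id 3, level 1), Vera (id 4, level 1).
Iteration 2: rows with boss_id in {3,4} -> Uma (id 7, level 2), Pam (id 8, level 2), Sara (id 10, level 2).
Iteration 3: rows with boss_id in {7,8,10} -> Carol (id 9, level 3), Bob (id 11, level 3).
Iteration 4: no rows with boss_id in {9,11}; recursion stops.
SUM(level) = 0 + 1 + 1 + 2 + 2 + 2 + 3 + 3 = 14.

14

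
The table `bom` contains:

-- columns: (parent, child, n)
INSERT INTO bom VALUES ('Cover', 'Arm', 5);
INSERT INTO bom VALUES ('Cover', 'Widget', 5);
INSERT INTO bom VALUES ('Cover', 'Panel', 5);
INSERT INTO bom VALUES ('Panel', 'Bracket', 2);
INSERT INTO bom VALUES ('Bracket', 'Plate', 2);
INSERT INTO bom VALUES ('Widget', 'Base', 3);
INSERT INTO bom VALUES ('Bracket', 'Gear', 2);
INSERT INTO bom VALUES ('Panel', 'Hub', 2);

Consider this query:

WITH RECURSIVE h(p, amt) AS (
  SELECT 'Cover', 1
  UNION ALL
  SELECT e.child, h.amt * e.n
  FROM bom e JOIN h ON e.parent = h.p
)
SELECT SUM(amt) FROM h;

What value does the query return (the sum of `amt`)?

91

Base: (Cover, amt=1).
Iteration 1: components of {Cover} -> Arm = 1*5 = 5, Panel = 1*5 = 5, Widget = 1*5 = 5.
Iteration 2: components of {Arm,Panel,Widget} -> Base = 5*3 = 15, Bracket = 5*2 = 10, Hub = 5*2 = 10.
Iteration 3: components of {Base,Bracket,Hub} -> Gear = 10*2 = 20, Plate = 10*2 = 20.
Iteration 4: no further components; recursion stops.
SUM(amt) = 1 + 5 + 5 + 5 + 15 + 10 + 10 + 20 + 20 = 91.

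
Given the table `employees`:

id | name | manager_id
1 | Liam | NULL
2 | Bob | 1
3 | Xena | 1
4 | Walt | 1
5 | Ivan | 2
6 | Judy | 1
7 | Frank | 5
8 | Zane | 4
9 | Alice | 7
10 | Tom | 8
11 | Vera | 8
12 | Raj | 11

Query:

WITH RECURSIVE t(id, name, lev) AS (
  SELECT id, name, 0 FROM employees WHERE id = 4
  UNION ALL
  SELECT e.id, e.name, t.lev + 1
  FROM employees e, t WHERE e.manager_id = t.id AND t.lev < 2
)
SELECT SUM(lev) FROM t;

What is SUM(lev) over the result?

5

Base: id=4 (Walt) at lev 0.
Iteration 1: rows with manager_id in {4} -> Zane (id 8, lev 1).
Iteration 2: rows with manager_id in {8} -> Tom (id 10, lev 2), Vera (id 11, lev 2).
Iteration 3: lev < 2 fails for all current rows; recursion stops.
SUM(lev) = 0 + 1 + 2 + 2 = 5.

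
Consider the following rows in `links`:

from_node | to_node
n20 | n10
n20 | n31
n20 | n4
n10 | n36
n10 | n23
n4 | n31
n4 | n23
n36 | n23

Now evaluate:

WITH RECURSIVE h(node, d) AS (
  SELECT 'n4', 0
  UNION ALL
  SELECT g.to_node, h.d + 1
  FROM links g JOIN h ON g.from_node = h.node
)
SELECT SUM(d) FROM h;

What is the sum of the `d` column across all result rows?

2

Base: (n4, d=0).
Iteration 1: edges from {n4} -> (n23, d=1), (n31, d=1).
Iteration 2: no outgoing edges from {n23,n31}; recursion stops.
SUM(d) = 0 + 1 + 1 = 2.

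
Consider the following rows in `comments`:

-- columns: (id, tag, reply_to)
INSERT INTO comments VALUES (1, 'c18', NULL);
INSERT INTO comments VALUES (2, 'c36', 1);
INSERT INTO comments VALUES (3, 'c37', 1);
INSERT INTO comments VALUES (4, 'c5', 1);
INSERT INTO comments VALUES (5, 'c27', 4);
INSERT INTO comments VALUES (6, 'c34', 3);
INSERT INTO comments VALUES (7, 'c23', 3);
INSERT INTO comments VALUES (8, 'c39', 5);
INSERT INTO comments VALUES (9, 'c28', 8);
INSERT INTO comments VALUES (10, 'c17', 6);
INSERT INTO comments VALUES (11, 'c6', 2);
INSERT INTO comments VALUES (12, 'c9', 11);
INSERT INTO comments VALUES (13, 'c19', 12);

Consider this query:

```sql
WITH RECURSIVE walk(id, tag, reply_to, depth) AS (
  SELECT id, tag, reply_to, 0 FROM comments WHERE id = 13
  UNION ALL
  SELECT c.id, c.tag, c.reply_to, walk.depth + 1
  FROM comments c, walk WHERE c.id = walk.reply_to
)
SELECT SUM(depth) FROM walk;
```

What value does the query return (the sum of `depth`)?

Base: id=13 (c19), reply_to=12, depth 0.
Iteration 1: join on id=12 -> c9 (id 12, reply_to=11, depth 1).
Iteration 2: join on id=11 -> c6 (id 11, reply_to=2, depth 2).
Iteration 3: join on id=2 -> c36 (id 2, reply_to=1, depth 3).
Iteration 4: join on id=1 -> c18 (id 1, reply_to=NULL, depth 4).
Iteration 5: reply_to is NULL; no match; recursion stops.
SUM(depth) = 0 + 1 + 2 + 3 + 4 = 10.

10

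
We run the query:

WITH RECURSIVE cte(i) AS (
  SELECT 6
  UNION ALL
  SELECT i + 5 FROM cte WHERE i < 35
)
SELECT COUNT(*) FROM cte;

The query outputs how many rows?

7

Base: i=6.
Iteration 1: 6 < 35 holds -> i = 6 + 5 = 11.
Iteration 2: 11 < 35 holds -> i = 11 + 5 = 16.
Iteration 3: 16 < 35 holds -> i = 16 + 5 = 21.
Iteration 4: 21 < 35 holds -> i = 21 + 5 = 26.
Iteration 5: 26 < 35 holds -> i = 26 + 5 = 31.
Iteration 6: 31 < 35 holds -> i = 31 + 5 = 36.
Iteration 7: 36 < 35 fails; recursion stops.
Total rows emitted: 7.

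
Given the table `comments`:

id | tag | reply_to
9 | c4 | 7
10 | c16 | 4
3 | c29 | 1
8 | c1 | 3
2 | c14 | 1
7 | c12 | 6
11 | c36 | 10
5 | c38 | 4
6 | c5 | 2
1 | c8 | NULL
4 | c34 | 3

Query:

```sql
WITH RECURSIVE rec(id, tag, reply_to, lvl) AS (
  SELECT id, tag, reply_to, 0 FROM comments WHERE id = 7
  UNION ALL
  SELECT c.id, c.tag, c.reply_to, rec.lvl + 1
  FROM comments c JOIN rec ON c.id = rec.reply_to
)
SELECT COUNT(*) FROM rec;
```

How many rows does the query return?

Base: id=7 (c12), reply_to=6, lvl 0.
Iteration 1: join on id=6 -> c5 (id 6, reply_to=2, lvl 1).
Iteration 2: join on id=2 -> c14 (id 2, reply_to=1, lvl 2).
Iteration 3: join on id=1 -> c8 (id 1, reply_to=NULL, lvl 3).
Iteration 4: reply_to is NULL; no match; recursion stops.
Total rows emitted: 4.

4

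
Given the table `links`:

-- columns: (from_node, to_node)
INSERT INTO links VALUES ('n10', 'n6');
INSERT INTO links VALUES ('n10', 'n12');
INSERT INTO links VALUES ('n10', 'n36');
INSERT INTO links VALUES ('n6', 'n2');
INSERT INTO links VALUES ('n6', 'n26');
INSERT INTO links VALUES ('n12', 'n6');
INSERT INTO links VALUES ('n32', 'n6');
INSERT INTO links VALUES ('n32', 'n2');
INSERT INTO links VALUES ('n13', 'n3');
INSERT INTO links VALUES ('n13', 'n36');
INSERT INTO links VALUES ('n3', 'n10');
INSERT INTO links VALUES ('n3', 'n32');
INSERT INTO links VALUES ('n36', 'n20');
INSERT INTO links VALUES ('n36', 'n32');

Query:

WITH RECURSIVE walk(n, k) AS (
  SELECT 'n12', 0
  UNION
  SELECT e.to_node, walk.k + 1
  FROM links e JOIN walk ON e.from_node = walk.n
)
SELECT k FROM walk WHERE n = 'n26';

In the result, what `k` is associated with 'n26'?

2

Base: (n12, k=0).
Iteration 1: edges from {n12} -> (n6, k=1).
Iteration 2: edges from {n6} -> (n2, k=2), (n26, k=2).
Iteration 3: no outgoing edges from {n2,n26}; recursion stops.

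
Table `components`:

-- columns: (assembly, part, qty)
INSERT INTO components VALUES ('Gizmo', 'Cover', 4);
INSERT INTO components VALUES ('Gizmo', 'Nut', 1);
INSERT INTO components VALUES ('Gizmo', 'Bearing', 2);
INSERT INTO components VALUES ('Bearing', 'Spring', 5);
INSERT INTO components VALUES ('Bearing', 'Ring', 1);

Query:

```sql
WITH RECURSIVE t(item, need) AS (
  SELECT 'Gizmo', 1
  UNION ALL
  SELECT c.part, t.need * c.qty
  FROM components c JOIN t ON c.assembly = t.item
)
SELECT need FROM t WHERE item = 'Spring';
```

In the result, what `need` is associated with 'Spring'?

Base: (Gizmo, need=1).
Iteration 1: components of {Gizmo} -> Bearing = 1*2 = 2, Cover = 1*4 = 4, Nut = 1*1 = 1.
Iteration 2: components of {Bearing,Cover,Nut} -> Ring = 2*1 = 2, Spring = 2*5 = 10.
Iteration 3: no further components; recursion stops.

10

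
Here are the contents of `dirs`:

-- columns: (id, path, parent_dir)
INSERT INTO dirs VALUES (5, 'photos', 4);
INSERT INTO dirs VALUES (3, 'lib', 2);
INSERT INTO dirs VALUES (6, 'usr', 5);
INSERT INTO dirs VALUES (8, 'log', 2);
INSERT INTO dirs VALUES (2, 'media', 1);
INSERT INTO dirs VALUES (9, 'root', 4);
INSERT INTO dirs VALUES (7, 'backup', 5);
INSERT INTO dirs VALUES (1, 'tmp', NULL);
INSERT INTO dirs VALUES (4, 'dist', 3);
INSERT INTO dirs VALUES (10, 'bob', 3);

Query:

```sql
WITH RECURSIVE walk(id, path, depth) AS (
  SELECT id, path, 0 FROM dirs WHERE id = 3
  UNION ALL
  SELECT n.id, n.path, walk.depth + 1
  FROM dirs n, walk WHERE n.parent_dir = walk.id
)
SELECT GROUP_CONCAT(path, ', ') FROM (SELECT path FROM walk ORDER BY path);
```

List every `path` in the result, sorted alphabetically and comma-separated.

backup, bob, dist, lib, photos, root, usr

Base: id=3 (lib) at depth 0.
Iteration 1: rows with parent_dir in {3} -> dist (id 4, depth 1), bob (id 10, depth 1).
Iteration 2: rows with parent_dir in {4,10} -> photos (id 5, depth 2), root (id 9, depth 2).
Iteration 3: rows with parent_dir in {5,9} -> usr (id 6, depth 3), backup (id 7, depth 3).
Iteration 4: no rows with parent_dir in {6,7}; recursion stops.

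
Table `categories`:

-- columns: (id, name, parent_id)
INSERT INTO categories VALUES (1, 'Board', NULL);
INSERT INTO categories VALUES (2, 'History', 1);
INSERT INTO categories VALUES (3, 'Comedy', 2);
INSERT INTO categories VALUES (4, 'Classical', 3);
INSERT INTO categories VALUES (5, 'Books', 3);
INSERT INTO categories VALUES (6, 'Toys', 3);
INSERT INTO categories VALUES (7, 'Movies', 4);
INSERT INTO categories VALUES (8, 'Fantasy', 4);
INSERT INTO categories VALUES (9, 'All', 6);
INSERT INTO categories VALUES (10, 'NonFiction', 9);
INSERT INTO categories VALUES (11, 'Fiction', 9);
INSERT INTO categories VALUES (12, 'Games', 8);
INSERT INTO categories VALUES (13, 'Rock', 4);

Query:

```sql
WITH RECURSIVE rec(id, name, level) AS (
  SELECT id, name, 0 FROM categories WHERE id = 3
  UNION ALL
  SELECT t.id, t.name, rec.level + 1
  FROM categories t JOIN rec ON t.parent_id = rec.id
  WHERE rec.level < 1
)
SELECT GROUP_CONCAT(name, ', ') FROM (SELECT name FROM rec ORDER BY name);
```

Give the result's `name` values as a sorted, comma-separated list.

Books, Classical, Comedy, Toys

Base: id=3 (Comedy) at level 0.
Iteration 1: rows with parent_id in {3} -> Classical (id 4, level 1), Books (id 5, level 1), Toys (id 6, level 1).
Iteration 2: level < 1 fails for all current rows; recursion stops.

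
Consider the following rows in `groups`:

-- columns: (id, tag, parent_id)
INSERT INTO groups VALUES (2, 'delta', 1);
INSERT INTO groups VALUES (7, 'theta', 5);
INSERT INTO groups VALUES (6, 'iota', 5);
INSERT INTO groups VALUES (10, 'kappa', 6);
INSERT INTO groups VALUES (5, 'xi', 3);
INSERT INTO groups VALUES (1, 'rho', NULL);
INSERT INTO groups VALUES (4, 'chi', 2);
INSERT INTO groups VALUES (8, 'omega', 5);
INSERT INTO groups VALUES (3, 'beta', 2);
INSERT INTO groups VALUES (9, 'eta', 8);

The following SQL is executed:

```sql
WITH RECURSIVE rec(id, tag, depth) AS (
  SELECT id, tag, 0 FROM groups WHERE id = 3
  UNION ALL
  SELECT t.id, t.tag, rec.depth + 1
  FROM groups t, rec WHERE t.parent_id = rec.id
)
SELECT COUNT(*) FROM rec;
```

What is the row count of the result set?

7

Base: id=3 (beta) at depth 0.
Iteration 1: rows with parent_id in {3} -> xi (id 5, depth 1).
Iteration 2: rows with parent_id in {5} -> iota (id 6, depth 2), theta (id 7, depth 2), omega (id 8, depth 2).
Iteration 3: rows with parent_id in {6,7,8} -> eta (id 9, depth 3), kappa (id 10, depth 3).
Iteration 4: no rows with parent_id in {9,10}; recursion stops.
Total rows emitted: 7.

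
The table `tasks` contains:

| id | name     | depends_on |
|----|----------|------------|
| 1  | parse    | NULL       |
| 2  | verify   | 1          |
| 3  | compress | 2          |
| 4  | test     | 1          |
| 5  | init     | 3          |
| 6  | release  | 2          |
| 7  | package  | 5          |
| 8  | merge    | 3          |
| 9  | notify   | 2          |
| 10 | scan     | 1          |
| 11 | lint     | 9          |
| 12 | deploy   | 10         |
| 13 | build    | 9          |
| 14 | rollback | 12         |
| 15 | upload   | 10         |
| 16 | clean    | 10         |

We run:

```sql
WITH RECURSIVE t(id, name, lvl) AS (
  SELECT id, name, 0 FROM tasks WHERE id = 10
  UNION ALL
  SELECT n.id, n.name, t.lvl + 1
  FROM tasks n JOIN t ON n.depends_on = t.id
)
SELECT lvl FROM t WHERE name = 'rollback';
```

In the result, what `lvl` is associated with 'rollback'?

2

Base: id=10 (scan) at lvl 0.
Iteration 1: rows with depends_on in {10} -> deploy (id 12, lvl 1), upload (id 15, lvl 1), clean (id 16, lvl 1).
Iteration 2: rows with depends_on in {12,15,16} -> rollback (id 14, lvl 2).
Iteration 3: no rows with depends_on in {14}; recursion stops.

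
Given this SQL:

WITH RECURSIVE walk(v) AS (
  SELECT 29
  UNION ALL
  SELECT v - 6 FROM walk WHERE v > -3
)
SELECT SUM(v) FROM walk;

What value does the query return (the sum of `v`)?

77

Base: v=29.
Iteration 1: 29 > -3 holds -> v = 29 - 6 = 23.
Iteration 2: 23 > -3 holds -> v = 23 - 6 = 17.
Iteration 3: 17 > -3 holds -> v = 17 - 6 = 11.
Iteration 4: 11 > -3 holds -> v = 11 - 6 = 5.
Iteration 5: 5 > -3 holds -> v = 5 - 6 = -1.
Iteration 6: -1 > -3 holds -> v = -1 - 6 = -7.
Iteration 7: -7 > -3 fails; recursion stops.
SUM(v) = 29 + 23 + 17 + 11 + 5 + -1 + -7 = 77.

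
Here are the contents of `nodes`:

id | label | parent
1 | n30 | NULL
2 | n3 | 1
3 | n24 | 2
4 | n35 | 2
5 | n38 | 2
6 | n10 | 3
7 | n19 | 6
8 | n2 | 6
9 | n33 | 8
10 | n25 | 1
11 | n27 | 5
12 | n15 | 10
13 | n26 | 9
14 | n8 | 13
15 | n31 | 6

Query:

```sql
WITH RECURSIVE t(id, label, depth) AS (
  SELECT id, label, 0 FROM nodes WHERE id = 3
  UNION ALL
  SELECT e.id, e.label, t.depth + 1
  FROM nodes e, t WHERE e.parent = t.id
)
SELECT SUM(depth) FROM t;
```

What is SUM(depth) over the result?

Base: id=3 (n24) at depth 0.
Iteration 1: rows with parent in {3} -> n10 (id 6, depth 1).
Iteration 2: rows with parent in {6} -> n19 (id 7, depth 2), n2 (id 8, depth 2), n31 (id 15, depth 2).
Iteration 3: rows with parent in {7,8,15} -> n33 (id 9, depth 3).
Iteration 4: rows with parent in {9} -> n26 (id 13, depth 4).
Iteration 5: rows with parent in {13} -> n8 (id 14, depth 5).
Iteration 6: no rows with parent in {14}; recursion stops.
SUM(depth) = 0 + 1 + 2 + 2 + 2 + 3 + 4 + 5 = 19.

19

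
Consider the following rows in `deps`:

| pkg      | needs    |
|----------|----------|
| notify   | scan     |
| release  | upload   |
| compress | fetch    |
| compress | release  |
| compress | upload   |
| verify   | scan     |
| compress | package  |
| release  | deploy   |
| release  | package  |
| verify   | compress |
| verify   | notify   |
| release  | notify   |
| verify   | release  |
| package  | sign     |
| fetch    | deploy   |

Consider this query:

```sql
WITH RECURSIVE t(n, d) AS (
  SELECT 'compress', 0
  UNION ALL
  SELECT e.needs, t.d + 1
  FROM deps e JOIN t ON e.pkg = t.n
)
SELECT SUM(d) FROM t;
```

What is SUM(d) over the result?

22

Base: (compress, d=0).
Iteration 1: edges from {compress} -> (fetch, d=1), (package, d=1), (release, d=1), (upload, d=1).
Iteration 2: edges from {fetch,package,release,upload} -> (deploy, d=2) x2, (notify, d=2), (package, d=2), (sign, d=2), (upload, d=2). [UNION ALL keeps all 6 new rows, including repeats]
Iteration 3: edges from {deploy,notify,package,sign,upload} -> (scan, d=3), (sign, d=3).
Iteration 4: no outgoing edges from {scan,sign}; recursion stops.
SUM(d) = 0 + 1 + 1 + 1 + 1 + 2 + 2 + 2 + 2 + 2 + 2 + 3 + 3 = 22.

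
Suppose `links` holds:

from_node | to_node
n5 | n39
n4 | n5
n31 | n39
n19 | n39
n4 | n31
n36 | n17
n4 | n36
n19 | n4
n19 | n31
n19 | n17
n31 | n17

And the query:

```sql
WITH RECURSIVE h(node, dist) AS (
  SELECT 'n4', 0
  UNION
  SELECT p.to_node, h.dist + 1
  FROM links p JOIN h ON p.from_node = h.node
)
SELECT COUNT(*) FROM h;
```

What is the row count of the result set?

Base: (n4, dist=0).
Iteration 1: edges from {n4} -> (n31, dist=1), (n36, dist=1), (n5, dist=1).
Iteration 2: edges from {n31,n36,n5} -> (n17, dist=2), (n39, dist=2). [UNION drops 2 duplicate row(s)]
Iteration 3: no outgoing edges from {n17,n39}; recursion stops.
Total rows emitted: 6.

6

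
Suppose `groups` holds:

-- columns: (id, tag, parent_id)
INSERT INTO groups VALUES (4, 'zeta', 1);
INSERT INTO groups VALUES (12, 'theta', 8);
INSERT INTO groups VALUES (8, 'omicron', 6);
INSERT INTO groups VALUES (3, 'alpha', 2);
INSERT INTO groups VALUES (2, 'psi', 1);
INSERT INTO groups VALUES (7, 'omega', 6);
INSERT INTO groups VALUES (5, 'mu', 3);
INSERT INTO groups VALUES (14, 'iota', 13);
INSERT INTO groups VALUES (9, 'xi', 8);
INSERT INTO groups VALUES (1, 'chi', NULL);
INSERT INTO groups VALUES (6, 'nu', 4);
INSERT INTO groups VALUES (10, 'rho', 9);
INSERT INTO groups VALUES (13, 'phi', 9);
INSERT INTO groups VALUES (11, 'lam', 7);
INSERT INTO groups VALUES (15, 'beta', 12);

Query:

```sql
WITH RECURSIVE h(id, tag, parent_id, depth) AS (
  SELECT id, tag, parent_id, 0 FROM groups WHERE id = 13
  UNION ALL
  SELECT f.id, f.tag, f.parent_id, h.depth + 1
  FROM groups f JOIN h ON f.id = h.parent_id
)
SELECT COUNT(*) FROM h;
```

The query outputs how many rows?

Base: id=13 (phi), parent_id=9, depth 0.
Iteration 1: join on id=9 -> xi (id 9, parent_id=8, depth 1).
Iteration 2: join on id=8 -> omicron (id 8, parent_id=6, depth 2).
Iteration 3: join on id=6 -> nu (id 6, parent_id=4, depth 3).
Iteration 4: join on id=4 -> zeta (id 4, parent_id=1, depth 4).
Iteration 5: join on id=1 -> chi (id 1, parent_id=NULL, depth 5).
Iteration 6: parent_id is NULL; no match; recursion stops.
Total rows emitted: 6.

6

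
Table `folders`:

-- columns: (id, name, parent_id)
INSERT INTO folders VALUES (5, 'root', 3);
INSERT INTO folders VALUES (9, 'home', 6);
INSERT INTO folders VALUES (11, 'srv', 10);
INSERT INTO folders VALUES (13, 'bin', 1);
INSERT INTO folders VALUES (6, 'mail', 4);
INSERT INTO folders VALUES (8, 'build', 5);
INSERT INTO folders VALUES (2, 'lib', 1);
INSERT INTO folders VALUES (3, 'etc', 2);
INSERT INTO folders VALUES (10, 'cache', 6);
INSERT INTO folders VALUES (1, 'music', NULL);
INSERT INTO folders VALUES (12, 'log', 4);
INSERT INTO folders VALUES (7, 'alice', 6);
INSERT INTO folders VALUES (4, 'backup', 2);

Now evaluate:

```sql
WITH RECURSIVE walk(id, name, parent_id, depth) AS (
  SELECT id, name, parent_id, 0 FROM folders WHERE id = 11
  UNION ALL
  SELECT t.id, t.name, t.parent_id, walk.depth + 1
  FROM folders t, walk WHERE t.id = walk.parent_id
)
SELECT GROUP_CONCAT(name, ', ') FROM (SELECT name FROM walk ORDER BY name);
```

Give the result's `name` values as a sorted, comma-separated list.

backup, cache, lib, mail, music, srv

Base: id=11 (srv), parent_id=10, depth 0.
Iteration 1: join on id=10 -> cache (id 10, parent_id=6, depth 1).
Iteration 2: join on id=6 -> mail (id 6, parent_id=4, depth 2).
Iteration 3: join on id=4 -> backup (id 4, parent_id=2, depth 3).
Iteration 4: join on id=2 -> lib (id 2, parent_id=1, depth 4).
Iteration 5: join on id=1 -> music (id 1, parent_id=NULL, depth 5).
Iteration 6: parent_id is NULL; no match; recursion stops.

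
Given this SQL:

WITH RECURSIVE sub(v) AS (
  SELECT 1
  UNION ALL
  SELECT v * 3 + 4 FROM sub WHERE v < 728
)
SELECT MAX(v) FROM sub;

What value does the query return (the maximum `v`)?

2185

Base: v=1.
Iteration 1: 1 < 728 holds -> v = 1 * 3 + 4 = 7.
Iteration 2: 7 < 728 holds -> v = 7 * 3 + 4 = 25.
Iteration 3: 25 < 728 holds -> v = 25 * 3 + 4 = 79.
Iteration 4: 79 < 728 holds -> v = 79 * 3 + 4 = 241.
Iteration 5: 241 < 728 holds -> v = 241 * 3 + 4 = 727.
Iteration 6: 727 < 728 holds -> v = 727 * 3 + 4 = 2185.
Iteration 7: 2185 < 728 fails; recursion stops.
v values: 1, 7, 25, 79, 241, 727, 2185; the maximum is 2185.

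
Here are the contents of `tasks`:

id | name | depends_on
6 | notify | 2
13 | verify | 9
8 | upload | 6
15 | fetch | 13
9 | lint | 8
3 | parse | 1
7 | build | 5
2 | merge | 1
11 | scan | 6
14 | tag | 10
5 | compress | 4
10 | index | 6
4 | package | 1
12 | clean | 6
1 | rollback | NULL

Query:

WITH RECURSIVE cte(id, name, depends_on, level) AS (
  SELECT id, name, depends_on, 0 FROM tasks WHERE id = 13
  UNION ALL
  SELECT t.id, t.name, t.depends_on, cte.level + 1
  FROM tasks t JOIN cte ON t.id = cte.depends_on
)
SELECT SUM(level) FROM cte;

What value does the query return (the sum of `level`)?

15

Base: id=13 (verify), depends_on=9, level 0.
Iteration 1: join on id=9 -> lint (id 9, depends_on=8, level 1).
Iteration 2: join on id=8 -> upload (id 8, depends_on=6, level 2).
Iteration 3: join on id=6 -> notify (id 6, depends_on=2, level 3).
Iteration 4: join on id=2 -> merge (id 2, depends_on=1, level 4).
Iteration 5: join on id=1 -> rollback (id 1, depends_on=NULL, level 5).
Iteration 6: depends_on is NULL; no match; recursion stops.
SUM(level) = 0 + 1 + 2 + 3 + 4 + 5 = 15.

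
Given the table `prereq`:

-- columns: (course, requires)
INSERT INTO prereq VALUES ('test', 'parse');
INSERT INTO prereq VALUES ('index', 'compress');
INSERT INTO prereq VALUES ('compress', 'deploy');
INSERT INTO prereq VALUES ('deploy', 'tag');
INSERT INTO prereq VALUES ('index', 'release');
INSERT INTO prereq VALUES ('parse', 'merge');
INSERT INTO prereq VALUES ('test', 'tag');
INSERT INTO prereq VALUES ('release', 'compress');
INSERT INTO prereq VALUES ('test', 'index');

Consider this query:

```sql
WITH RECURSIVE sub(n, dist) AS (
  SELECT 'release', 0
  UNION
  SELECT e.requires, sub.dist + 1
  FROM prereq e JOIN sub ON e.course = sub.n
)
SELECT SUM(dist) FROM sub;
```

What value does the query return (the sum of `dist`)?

Base: (release, dist=0).
Iteration 1: edges from {release} -> (compress, dist=1).
Iteration 2: edges from {compress} -> (deploy, dist=2).
Iteration 3: edges from {deploy} -> (tag, dist=3).
Iteration 4: no outgoing edges from {tag}; recursion stops.
SUM(dist) = 0 + 1 + 2 + 3 = 6.

6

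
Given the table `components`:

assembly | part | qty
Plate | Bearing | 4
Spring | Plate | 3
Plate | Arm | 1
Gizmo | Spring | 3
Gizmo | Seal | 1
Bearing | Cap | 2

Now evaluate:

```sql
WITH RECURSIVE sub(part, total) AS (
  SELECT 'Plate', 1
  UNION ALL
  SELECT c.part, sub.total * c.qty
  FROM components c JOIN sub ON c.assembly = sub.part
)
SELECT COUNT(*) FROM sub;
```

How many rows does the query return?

4

Base: (Plate, total=1).
Iteration 1: components of {Plate} -> Arm = 1*1 = 1, Bearing = 1*4 = 4.
Iteration 2: components of {Arm,Bearing} -> Cap = 4*2 = 8.
Iteration 3: no further components; recursion stops.
Total rows emitted: 4.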